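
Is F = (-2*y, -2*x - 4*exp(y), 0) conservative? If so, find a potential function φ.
Yes, F is conservative. φ = -2*x*y - 4*exp(y)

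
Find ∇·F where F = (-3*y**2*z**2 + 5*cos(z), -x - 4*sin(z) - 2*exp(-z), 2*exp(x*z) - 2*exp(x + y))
2*x*exp(x*z)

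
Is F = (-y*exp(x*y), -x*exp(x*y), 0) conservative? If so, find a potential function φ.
Yes, F is conservative. φ = -exp(x*y)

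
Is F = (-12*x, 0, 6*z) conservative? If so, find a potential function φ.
Yes, F is conservative. φ = -6*x**2 + 3*z**2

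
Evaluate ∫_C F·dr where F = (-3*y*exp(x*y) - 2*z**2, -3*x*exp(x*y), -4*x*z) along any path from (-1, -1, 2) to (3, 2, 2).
-3*exp(6) - 32 + 3*E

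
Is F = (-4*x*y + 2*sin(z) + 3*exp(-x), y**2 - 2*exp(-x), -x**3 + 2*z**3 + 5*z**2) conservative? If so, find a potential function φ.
No, ∇×F = (0, 3*x**2 + 2*cos(z), 4*x + 2*exp(-x)) ≠ 0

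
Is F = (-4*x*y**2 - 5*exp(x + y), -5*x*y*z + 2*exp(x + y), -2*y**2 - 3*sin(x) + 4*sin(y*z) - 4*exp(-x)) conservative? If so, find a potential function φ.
No, ∇×F = (5*x*y - 4*y + 4*z*cos(y*z), 3*cos(x) - 4*exp(-x), 8*x*y - 5*y*z + 7*exp(x + y)) ≠ 0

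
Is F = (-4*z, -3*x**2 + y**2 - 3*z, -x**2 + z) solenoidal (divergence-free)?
No, ∇·F = 2*y + 1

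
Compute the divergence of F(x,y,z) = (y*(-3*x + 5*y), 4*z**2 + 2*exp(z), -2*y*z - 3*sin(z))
-5*y - 3*cos(z)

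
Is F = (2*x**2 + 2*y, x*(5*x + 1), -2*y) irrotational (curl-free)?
No, ∇×F = (-2, 0, 10*x - 1)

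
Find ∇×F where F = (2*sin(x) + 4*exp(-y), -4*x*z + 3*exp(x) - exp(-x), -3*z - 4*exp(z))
(4*x, 0, -4*z + 3*exp(x) + 4*exp(-y) + exp(-x))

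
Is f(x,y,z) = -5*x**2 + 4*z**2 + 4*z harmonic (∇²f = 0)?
No, ∇²f = -2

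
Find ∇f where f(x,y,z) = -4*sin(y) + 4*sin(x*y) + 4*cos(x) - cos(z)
(4*y*cos(x*y) - 4*sin(x), 4*x*cos(x*y) - 4*cos(y), sin(z))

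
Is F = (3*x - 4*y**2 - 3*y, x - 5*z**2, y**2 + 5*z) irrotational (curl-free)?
No, ∇×F = (2*y + 10*z, 0, 8*y + 4)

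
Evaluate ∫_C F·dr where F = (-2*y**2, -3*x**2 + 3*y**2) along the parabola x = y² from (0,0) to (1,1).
-3/5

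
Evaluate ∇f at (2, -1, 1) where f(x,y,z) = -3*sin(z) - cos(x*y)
(sin(2), -2*sin(2), -3*cos(1))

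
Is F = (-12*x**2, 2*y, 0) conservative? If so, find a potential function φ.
Yes, F is conservative. φ = -4*x**3 + y**2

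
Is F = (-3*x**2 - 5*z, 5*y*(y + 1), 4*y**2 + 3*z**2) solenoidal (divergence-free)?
No, ∇·F = -6*x + 10*y + 6*z + 5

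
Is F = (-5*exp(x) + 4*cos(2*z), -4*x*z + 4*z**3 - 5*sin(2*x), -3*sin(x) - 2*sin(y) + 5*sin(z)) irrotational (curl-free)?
No, ∇×F = (4*x - 12*z**2 - 2*cos(y), -8*sin(2*z) + 3*cos(x), -4*z - 10*cos(2*x))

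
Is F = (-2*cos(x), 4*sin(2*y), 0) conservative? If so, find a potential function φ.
Yes, F is conservative. φ = -2*sin(x) - 2*cos(2*y)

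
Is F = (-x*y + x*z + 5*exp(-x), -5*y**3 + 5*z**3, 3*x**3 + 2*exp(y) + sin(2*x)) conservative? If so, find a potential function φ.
No, ∇×F = (-15*z**2 + 2*exp(y), -9*x**2 + x - 2*cos(2*x), x) ≠ 0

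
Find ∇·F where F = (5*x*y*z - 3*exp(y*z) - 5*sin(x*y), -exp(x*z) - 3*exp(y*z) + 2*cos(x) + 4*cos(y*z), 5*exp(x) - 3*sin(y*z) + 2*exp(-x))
5*y*z - 5*y*cos(x*y) - 3*y*cos(y*z) - 3*z*exp(y*z) - 4*z*sin(y*z)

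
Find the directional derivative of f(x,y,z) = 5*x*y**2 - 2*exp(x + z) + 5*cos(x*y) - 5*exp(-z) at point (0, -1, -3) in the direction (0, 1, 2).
sqrt(5)*(-4/5 + 2*exp(6))*exp(-3)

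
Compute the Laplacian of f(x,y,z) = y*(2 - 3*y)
-6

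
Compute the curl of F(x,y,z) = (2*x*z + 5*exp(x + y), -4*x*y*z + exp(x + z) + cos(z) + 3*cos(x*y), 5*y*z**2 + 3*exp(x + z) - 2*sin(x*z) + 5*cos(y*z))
(4*x*y + 5*z**2 - 5*z*sin(y*z) - exp(x + z) + sin(z), 2*x + 2*z*cos(x*z) - 3*exp(x + z), -4*y*z - 3*y*sin(x*y) - 5*exp(x + y) + exp(x + z))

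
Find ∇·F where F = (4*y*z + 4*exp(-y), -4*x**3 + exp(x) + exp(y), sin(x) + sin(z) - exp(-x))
exp(y) + cos(z)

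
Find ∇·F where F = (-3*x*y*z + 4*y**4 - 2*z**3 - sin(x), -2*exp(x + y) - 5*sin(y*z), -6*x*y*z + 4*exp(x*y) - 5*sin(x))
-6*x*y - 3*y*z - 5*z*cos(y*z) - 2*exp(x + y) - cos(x)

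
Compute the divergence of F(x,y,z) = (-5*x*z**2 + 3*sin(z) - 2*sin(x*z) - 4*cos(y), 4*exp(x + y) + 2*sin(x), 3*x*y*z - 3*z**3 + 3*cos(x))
3*x*y - 14*z**2 - 2*z*cos(x*z) + 4*exp(x + y)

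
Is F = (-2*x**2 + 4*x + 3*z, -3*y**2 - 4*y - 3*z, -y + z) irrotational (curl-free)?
No, ∇×F = (2, 3, 0)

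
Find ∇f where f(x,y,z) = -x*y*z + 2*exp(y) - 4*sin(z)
(-y*z, -x*z + 2*exp(y), -x*y - 4*cos(z))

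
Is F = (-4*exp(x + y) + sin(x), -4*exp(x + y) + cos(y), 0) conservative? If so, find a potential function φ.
Yes, F is conservative. φ = -4*exp(x + y) + sin(y) - cos(x)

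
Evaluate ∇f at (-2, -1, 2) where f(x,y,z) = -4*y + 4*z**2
(0, -4, 16)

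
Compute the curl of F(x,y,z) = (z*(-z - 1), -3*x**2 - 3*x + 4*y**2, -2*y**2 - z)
(-4*y, -2*z - 1, -6*x - 3)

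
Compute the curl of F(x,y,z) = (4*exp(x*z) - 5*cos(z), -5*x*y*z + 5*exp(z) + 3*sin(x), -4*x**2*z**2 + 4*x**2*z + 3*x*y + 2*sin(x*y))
(5*x*y + 2*x*cos(x*y) + 3*x - 5*exp(z), 8*x*z**2 - 8*x*z + 4*x*exp(x*z) - 2*y*cos(x*y) - 3*y + 5*sin(z), -5*y*z + 3*cos(x))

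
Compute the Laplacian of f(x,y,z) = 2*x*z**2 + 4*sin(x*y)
-4*x**2*sin(x*y) + 4*x - 4*y**2*sin(x*y)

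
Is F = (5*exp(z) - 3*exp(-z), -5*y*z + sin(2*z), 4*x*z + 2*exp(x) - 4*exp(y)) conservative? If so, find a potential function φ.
No, ∇×F = (5*y - 4*exp(y) - 2*cos(2*z), -4*z - 2*exp(x) + 5*exp(z) + 3*exp(-z), 0) ≠ 0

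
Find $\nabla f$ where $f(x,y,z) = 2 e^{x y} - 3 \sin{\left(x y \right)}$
(y*(2*exp(x*y) - 3*cos(x*y)), x*(2*exp(x*y) - 3*cos(x*y)), 0)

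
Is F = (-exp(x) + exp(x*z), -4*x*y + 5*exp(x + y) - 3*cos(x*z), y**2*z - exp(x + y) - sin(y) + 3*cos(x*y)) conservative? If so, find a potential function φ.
No, ∇×F = (-3*x*sin(x*y) - 3*x*sin(x*z) + 2*y*z - exp(x + y) - cos(y), x*exp(x*z) + 3*y*sin(x*y) + exp(x + y), -4*y + 3*z*sin(x*z) + 5*exp(x + y)) ≠ 0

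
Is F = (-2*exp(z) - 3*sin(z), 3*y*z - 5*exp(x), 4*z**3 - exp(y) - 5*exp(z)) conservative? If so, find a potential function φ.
No, ∇×F = (-3*y - exp(y), -2*exp(z) - 3*cos(z), -5*exp(x)) ≠ 0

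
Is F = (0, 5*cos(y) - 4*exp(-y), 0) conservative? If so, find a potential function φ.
Yes, F is conservative. φ = 5*sin(y) + 4*exp(-y)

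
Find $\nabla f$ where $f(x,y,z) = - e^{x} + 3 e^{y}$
(-exp(x), 3*exp(y), 0)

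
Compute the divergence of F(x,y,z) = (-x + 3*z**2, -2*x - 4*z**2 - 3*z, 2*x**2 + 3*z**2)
6*z - 1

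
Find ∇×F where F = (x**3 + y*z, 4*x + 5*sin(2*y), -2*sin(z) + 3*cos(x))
(0, y + 3*sin(x), 4 - z)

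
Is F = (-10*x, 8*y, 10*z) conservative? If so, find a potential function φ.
Yes, F is conservative. φ = -5*x**2 + 4*y**2 + 5*z**2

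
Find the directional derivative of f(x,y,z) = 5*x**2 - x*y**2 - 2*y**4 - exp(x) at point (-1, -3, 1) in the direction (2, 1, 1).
sqrt(6)*(-1 + 86*E)*exp(-1)/3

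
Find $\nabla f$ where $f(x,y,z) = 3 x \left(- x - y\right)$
(-6*x - 3*y, -3*x, 0)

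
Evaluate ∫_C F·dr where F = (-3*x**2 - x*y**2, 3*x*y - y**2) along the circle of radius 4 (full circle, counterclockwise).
0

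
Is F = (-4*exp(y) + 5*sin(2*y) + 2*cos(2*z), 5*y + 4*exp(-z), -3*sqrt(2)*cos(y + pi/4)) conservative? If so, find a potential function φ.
No, ∇×F = (3*sqrt(2)*sin(y + pi/4) + 4*exp(-z), -4*sin(2*z), 4*exp(y) - 10*cos(2*y)) ≠ 0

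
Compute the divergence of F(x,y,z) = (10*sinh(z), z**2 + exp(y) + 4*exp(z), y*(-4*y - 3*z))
-3*y + exp(y)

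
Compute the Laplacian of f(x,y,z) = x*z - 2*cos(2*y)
8*cos(2*y)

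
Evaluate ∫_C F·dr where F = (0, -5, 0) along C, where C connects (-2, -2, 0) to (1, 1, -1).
-15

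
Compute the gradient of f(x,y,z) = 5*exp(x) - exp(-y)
(5*exp(x), exp(-y), 0)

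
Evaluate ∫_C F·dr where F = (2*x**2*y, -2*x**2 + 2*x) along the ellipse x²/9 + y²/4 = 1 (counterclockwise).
-15*pi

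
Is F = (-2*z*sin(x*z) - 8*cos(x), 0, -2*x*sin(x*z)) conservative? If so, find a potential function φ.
Yes, F is conservative. φ = -8*sin(x) + 2*cos(x*z)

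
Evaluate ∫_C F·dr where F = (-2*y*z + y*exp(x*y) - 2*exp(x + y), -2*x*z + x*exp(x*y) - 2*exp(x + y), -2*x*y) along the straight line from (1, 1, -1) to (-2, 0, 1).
-cosh(1) - sinh(1) - 1 + 4*sinh(2)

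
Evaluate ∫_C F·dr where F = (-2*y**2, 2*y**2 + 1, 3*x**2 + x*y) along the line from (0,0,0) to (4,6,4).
150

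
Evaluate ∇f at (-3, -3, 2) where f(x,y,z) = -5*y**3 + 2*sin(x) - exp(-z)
(2*cos(3), -135, exp(-2))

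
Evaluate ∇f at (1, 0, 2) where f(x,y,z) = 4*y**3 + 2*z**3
(0, 0, 24)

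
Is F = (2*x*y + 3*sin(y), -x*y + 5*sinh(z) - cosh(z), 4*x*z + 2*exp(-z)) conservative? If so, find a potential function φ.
No, ∇×F = (sinh(z) - 5*cosh(z), -4*z, -2*x - y - 3*cos(y)) ≠ 0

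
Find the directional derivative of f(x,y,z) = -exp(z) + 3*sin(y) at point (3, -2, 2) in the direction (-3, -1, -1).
sqrt(11)*(-3*cos(2) + exp(2))/11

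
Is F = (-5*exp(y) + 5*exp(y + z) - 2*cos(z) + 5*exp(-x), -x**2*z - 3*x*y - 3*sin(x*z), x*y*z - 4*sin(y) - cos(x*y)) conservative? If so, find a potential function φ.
No, ∇×F = (x**2 + x*z + x*sin(x*y) + 3*x*cos(x*z) - 4*cos(y), -y*z - y*sin(x*y) + 5*exp(y + z) + 2*sin(z), -2*x*z - 3*y - 3*z*cos(x*z) + 5*exp(y) - 5*exp(y + z)) ≠ 0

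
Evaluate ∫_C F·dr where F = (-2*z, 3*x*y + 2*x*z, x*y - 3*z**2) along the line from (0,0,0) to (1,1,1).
0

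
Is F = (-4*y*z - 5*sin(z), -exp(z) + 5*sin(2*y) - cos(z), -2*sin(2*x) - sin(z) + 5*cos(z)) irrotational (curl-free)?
No, ∇×F = (exp(z) - sin(z), -4*y + 4*cos(2*x) - 5*cos(z), 4*z)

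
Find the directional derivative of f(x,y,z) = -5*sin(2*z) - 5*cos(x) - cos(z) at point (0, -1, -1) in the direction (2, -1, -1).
sqrt(6)*(10*cos(2) + sin(1))/6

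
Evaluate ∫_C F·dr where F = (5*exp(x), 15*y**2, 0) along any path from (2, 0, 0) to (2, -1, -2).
-5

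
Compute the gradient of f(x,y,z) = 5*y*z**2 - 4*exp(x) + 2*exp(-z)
(-4*exp(x), 5*z**2, 10*y*z - 2*exp(-z))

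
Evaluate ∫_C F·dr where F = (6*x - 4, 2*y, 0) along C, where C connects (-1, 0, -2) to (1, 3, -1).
1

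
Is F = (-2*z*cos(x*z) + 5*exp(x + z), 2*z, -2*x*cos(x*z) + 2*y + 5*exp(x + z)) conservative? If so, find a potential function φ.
Yes, F is conservative. φ = 2*y*z + 5*exp(x + z) - 2*sin(x*z)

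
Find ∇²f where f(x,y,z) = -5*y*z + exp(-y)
exp(-y)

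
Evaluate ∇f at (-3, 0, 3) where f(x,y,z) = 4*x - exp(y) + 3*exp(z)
(4, -1, 3*exp(3))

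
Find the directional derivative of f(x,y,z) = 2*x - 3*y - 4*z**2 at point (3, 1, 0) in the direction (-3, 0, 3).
-sqrt(2)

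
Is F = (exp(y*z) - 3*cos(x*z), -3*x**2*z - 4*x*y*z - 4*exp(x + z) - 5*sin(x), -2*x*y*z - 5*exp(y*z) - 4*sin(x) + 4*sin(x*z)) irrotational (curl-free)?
No, ∇×F = (3*x**2 + 4*x*y - 2*x*z - 5*z*exp(y*z) + 4*exp(x + z), 3*x*sin(x*z) + 2*y*z + y*exp(y*z) - 4*z*cos(x*z) + 4*cos(x), -6*x*z - 4*y*z - z*exp(y*z) - 4*exp(x + z) - 5*cos(x))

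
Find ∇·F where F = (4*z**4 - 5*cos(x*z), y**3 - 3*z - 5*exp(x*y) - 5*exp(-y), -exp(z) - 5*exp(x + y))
-5*x*exp(x*y) + 3*y**2 + 5*z*sin(x*z) - exp(z) + 5*exp(-y)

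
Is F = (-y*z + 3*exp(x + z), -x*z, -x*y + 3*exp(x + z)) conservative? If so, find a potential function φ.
Yes, F is conservative. φ = -x*y*z + 3*exp(x + z)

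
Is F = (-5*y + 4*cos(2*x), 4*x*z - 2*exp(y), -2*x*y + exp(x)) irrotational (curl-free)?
No, ∇×F = (-6*x, 2*y - exp(x), 4*z + 5)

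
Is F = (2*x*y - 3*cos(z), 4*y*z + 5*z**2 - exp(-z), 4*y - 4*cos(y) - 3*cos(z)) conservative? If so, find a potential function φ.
No, ∇×F = (-4*y - 10*z + 4*sin(y) + 4 - exp(-z), 3*sin(z), -2*x) ≠ 0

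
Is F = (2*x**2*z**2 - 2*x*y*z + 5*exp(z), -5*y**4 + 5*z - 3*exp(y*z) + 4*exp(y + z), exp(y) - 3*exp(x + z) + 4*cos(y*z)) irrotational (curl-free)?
No, ∇×F = (3*y*exp(y*z) - 4*z*sin(y*z) + exp(y) - 4*exp(y + z) - 5, 4*x**2*z - 2*x*y + 5*exp(z) + 3*exp(x + z), 2*x*z)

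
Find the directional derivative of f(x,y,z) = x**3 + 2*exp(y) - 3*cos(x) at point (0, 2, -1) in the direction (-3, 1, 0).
sqrt(10)*exp(2)/5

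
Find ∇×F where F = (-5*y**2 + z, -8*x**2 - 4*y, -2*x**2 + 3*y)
(3, 4*x + 1, -16*x + 10*y)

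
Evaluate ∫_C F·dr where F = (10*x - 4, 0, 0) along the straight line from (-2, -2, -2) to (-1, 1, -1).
-19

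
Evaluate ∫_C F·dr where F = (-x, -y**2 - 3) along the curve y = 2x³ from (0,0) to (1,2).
-55/6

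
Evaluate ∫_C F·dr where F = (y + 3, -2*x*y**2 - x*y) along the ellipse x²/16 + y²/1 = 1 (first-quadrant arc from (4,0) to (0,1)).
-40/3 - 3*pi/2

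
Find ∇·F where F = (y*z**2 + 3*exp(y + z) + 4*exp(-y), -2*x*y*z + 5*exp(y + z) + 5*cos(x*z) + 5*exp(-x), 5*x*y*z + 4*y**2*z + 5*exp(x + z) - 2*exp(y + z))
5*x*y - 2*x*z + 4*y**2 + 5*exp(x + z) + 3*exp(y + z)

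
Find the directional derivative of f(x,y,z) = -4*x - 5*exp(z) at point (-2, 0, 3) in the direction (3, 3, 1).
sqrt(19)*(-5*exp(3) - 12)/19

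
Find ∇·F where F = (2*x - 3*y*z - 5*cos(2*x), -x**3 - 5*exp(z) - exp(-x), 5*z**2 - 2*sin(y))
10*z + 10*sin(2*x) + 2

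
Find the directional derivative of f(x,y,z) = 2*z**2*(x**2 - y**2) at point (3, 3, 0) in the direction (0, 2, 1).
0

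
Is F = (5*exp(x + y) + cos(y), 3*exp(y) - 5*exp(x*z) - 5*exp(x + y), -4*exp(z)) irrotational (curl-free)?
No, ∇×F = (5*x*exp(x*z), 0, -5*z*exp(x*z) - 10*exp(x + y) + sin(y))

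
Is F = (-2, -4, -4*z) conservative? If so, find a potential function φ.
Yes, F is conservative. φ = -2*x - 4*y - 2*z**2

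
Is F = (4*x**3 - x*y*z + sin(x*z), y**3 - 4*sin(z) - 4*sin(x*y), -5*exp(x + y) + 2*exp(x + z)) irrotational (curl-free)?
No, ∇×F = (-5*exp(x + y) + 4*cos(z), -x*y + x*cos(x*z) + 5*exp(x + y) - 2*exp(x + z), x*z - 4*y*cos(x*y))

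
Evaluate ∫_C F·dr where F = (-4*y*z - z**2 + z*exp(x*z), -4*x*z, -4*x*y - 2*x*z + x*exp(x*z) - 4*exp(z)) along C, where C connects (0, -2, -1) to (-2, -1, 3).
-4*exp(3) - 7 + exp(-6) + 4*exp(-1)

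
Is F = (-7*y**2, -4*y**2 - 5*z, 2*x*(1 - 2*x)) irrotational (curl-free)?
No, ∇×F = (5, 8*x - 2, 14*y)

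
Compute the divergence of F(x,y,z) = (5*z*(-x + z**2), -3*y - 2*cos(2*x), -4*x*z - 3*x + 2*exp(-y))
-4*x - 5*z - 3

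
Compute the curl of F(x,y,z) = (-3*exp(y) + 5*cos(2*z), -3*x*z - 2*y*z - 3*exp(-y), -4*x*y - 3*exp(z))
(-x + 2*y, 4*y - 10*sin(2*z), -3*z + 3*exp(y))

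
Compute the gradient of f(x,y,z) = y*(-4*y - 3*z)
(0, -8*y - 3*z, -3*y)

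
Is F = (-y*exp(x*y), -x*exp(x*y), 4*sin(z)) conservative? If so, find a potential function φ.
Yes, F is conservative. φ = -exp(x*y) - 4*cos(z)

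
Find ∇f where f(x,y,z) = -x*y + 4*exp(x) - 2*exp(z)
(-y + 4*exp(x), -x, -2*exp(z))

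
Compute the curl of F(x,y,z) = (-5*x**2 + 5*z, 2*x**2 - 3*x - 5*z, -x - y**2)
(5 - 2*y, 6, 4*x - 3)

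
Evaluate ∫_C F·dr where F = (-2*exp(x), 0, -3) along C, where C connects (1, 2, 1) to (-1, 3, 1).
4*sinh(1)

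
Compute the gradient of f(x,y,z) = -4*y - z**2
(0, -4, -2*z)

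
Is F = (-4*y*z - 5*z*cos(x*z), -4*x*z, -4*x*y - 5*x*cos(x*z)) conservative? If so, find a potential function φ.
Yes, F is conservative. φ = -4*x*y*z - 5*sin(x*z)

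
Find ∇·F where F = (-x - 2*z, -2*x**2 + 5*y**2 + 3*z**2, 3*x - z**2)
10*y - 2*z - 1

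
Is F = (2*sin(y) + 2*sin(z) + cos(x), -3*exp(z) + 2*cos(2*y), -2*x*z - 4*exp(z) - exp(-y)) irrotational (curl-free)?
No, ∇×F = (3*exp(z) + exp(-y), 2*z + 2*cos(z), -2*cos(y))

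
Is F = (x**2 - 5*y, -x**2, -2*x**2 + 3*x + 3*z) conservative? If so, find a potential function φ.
No, ∇×F = (0, 4*x - 3, 5 - 2*x) ≠ 0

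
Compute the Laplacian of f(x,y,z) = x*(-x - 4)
-2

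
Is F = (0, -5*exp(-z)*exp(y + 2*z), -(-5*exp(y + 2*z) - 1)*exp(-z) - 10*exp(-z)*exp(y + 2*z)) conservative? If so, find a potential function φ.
Yes, F is conservative. φ = (-5*exp(y + 2*z) - 1)*exp(-z)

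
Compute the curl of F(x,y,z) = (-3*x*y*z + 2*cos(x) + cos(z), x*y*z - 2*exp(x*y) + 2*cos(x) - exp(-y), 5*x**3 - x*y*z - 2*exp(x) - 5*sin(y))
(-x*y - x*z - 5*cos(y), -15*x**2 - 3*x*y + y*z + 2*exp(x) - sin(z), 3*x*z + y*z - 2*y*exp(x*y) - 2*sin(x))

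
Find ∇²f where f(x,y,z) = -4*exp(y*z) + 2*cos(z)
-4*y**2*exp(y*z) - 4*z**2*exp(y*z) - 2*cos(z)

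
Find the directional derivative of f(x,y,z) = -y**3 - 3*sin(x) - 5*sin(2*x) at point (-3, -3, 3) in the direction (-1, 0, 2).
sqrt(5)*(3*cos(3) + 10*cos(6))/5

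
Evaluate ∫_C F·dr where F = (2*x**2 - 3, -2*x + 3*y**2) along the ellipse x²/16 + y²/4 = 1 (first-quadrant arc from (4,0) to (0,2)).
-68/3 - 4*pi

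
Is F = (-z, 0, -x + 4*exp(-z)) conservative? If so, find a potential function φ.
Yes, F is conservative. φ = -x*z - 4*exp(-z)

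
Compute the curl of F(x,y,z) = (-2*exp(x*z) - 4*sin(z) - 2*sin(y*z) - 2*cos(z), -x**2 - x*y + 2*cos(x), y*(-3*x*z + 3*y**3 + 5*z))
(-3*x*z + 12*y**3 + 5*z, -2*x*exp(x*z) + 3*y*z - 2*y*cos(y*z) + 2*sin(z) - 4*cos(z), -2*x - y + 2*z*cos(y*z) - 2*sin(x))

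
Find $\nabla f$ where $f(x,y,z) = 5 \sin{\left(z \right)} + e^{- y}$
(0, -exp(-y), 5*cos(z))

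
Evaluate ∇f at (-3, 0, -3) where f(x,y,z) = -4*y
(0, -4, 0)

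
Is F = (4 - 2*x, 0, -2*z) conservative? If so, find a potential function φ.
Yes, F is conservative. φ = -x**2 + 4*x - z**2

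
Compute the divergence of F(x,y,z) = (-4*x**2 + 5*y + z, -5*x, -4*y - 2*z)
-8*x - 2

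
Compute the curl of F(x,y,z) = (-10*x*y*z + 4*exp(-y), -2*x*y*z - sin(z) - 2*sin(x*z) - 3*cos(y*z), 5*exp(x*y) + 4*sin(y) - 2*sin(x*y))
(2*x*y + 5*x*exp(x*y) - 2*x*cos(x*y) + 2*x*cos(x*z) - 3*y*sin(y*z) + 4*cos(y) + cos(z), y*(-10*x - 5*exp(x*y) + 2*cos(x*y)), 2*(z*(5*x - y - cos(x*z))*exp(y) + 2)*exp(-y))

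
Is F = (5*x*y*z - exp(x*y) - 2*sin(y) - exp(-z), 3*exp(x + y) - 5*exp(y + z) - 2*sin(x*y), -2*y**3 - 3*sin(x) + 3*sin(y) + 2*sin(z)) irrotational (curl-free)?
No, ∇×F = (-6*y**2 + 5*exp(y + z) + 3*cos(y), 5*x*y + 3*cos(x) + exp(-z), -5*x*z + x*exp(x*y) - 2*y*cos(x*y) + 3*exp(x + y) + 2*cos(y))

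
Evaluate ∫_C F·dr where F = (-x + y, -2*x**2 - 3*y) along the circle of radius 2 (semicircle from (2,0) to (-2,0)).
-2*pi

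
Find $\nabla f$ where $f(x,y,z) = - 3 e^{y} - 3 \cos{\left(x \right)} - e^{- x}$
(3*sin(x) + exp(-x), -3*exp(y), 0)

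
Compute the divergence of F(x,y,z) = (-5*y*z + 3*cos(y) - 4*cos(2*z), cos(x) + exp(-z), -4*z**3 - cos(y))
-12*z**2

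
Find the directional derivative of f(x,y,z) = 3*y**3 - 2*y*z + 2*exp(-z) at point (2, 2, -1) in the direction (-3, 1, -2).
sqrt(14)*(2*E + 23)/7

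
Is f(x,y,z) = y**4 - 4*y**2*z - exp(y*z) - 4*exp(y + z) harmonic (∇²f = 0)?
No, ∇²f = -y**2*exp(y*z) + 12*y**2 - z**2*exp(y*z) - 8*z - 8*exp(y + z)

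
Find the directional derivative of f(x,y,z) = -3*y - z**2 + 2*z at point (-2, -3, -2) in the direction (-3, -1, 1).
9*sqrt(11)/11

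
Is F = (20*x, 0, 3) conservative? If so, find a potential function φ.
Yes, F is conservative. φ = 10*x**2 + 3*z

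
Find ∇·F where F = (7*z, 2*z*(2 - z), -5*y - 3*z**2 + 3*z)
3 - 6*z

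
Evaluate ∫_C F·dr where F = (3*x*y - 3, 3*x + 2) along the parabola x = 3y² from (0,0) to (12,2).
1688/5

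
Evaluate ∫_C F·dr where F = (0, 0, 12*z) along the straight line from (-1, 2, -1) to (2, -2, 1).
0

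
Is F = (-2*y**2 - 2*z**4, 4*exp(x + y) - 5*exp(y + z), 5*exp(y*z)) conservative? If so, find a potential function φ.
No, ∇×F = (5*z*exp(y*z) + 5*exp(y + z), -8*z**3, 4*y + 4*exp(x + y)) ≠ 0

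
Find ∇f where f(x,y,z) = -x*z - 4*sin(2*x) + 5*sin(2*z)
(-z - 8*cos(2*x), 0, -x + 10*cos(2*z))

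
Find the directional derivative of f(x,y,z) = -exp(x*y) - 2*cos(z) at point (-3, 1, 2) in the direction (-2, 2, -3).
2*sqrt(17)*(-3*exp(3)*sin(2) + 4)*exp(-3)/17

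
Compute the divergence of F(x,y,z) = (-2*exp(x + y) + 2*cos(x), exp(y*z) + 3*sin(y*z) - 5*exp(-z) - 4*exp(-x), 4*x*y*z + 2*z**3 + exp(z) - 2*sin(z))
4*x*y + 6*z**2 + z*exp(y*z) + 3*z*cos(y*z) + exp(z) - 2*exp(x + y) - 2*sin(x) - 2*cos(z)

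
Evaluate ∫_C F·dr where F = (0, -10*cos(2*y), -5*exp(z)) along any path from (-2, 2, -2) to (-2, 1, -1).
-5*sin(2) + 5*sin(4) - 5*exp(-1) + 5*exp(-2)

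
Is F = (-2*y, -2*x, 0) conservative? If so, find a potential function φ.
Yes, F is conservative. φ = -2*x*y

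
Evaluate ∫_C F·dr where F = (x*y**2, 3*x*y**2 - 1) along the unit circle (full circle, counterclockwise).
3*pi/4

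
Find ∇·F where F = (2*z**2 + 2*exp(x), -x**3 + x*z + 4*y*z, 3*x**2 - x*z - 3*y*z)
-x - 3*y + 4*z + 2*exp(x)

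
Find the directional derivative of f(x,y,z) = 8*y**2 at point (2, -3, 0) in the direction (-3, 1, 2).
-24*sqrt(14)/7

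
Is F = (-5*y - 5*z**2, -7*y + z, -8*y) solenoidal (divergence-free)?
No, ∇·F = -7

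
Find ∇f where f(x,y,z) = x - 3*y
(1, -3, 0)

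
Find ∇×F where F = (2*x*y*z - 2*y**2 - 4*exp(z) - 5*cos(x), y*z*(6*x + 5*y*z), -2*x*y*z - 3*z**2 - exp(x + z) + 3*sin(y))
(-6*x*y - 2*x*z - 10*y**2*z + 3*cos(y), 2*x*y + 2*y*z - 4*exp(z) + exp(x + z), -2*x*z + 6*y*z + 4*y)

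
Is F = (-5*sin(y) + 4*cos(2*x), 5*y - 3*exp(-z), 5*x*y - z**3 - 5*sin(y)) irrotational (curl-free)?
No, ∇×F = (5*x - 5*cos(y) - 3*exp(-z), -5*y, 5*cos(y))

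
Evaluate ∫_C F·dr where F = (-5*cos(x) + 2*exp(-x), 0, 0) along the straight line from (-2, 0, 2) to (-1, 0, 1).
-2*E - 5*sin(2) + 5*sin(1) + 2*exp(2)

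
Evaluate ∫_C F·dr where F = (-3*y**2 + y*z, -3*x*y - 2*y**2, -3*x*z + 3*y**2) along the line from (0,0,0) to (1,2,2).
-8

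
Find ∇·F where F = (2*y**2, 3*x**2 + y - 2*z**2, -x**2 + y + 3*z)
4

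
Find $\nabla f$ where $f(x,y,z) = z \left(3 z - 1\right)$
(0, 0, 6*z - 1)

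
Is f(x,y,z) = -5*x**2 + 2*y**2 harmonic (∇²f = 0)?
No, ∇²f = -6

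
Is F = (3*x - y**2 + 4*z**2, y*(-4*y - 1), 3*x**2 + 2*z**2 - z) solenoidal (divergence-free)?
No, ∇·F = -8*y + 4*z + 1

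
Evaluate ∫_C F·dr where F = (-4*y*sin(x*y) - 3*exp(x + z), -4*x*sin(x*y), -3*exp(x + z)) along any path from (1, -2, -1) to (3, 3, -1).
-3*exp(2) + 4*cos(9) - 4*cos(2) + 3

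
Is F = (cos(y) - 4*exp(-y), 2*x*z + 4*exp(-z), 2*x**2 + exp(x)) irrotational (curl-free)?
No, ∇×F = (-2*x + 4*exp(-z), -4*x - exp(x), 2*z + sin(y) - 4*exp(-y))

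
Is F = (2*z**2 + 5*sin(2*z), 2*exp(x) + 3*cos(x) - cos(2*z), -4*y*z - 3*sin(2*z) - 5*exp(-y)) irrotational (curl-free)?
No, ∇×F = (-4*z - 2*sin(2*z) + 5*exp(-y), 4*z + 10*cos(2*z), 2*exp(x) - 3*sin(x))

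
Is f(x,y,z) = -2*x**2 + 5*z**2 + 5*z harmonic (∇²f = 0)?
No, ∇²f = 6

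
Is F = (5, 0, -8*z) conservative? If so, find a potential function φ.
Yes, F is conservative. φ = 5*x - 4*z**2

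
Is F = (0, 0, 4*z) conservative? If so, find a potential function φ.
Yes, F is conservative. φ = 2*z**2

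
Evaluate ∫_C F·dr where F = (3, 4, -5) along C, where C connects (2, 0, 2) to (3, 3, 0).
25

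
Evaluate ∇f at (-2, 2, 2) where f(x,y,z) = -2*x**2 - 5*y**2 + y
(8, -19, 0)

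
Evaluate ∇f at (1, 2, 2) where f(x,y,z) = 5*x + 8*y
(5, 8, 0)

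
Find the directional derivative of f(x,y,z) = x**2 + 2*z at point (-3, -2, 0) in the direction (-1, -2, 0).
6*sqrt(5)/5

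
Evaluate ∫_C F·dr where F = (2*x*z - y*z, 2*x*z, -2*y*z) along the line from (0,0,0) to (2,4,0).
0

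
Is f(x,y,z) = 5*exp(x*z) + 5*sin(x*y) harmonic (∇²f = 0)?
No, ∇²f = 5*x**2*exp(x*z) - 5*x**2*sin(x*y) - 5*y**2*sin(x*y) + 5*z**2*exp(x*z)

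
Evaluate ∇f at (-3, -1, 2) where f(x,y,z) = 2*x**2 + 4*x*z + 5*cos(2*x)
(-4 + 10*sin(6), 0, -12)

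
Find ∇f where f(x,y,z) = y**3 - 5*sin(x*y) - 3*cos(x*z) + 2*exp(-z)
(-5*y*cos(x*y) + 3*z*sin(x*z), -5*x*cos(x*y) + 3*y**2, 3*x*sin(x*z) - 2*exp(-z))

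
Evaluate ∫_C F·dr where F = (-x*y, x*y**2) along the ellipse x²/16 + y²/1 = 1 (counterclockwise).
pi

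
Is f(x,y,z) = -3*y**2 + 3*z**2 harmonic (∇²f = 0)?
Yes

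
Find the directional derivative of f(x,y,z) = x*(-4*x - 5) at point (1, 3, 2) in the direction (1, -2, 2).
-13/3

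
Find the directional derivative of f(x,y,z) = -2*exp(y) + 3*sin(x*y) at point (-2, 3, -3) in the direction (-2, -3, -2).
6*sqrt(17)*exp(3)/17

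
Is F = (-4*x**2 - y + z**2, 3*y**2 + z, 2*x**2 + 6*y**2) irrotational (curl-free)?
No, ∇×F = (12*y - 1, -4*x + 2*z, 1)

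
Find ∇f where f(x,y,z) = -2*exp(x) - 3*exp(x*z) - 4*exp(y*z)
(-3*z*exp(x*z) - 2*exp(x), -4*z*exp(y*z), -3*x*exp(x*z) - 4*y*exp(y*z))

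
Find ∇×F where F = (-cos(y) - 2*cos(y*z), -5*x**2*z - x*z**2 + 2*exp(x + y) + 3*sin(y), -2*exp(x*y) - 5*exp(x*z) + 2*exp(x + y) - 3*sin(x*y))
(5*x**2 + 2*x*z - 2*x*exp(x*y) - 3*x*cos(x*y) + 2*exp(x + y), 2*y*exp(x*y) + 2*y*sin(y*z) + 3*y*cos(x*y) + 5*z*exp(x*z) - 2*exp(x + y), -10*x*z - z**2 - 2*z*sin(y*z) + 2*exp(x + y) - sin(y))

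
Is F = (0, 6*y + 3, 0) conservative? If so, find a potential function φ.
Yes, F is conservative. φ = 3*y*(y + 1)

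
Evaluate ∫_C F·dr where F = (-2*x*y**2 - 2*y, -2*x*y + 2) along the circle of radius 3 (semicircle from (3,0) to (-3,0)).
-36 + 9*pi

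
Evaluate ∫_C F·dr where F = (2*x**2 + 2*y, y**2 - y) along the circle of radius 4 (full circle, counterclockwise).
-32*pi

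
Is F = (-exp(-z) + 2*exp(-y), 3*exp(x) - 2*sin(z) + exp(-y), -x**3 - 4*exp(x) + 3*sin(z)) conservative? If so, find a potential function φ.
No, ∇×F = (2*cos(z), 3*x**2 + 4*exp(x) + exp(-z), 3*exp(x) + 2*exp(-y)) ≠ 0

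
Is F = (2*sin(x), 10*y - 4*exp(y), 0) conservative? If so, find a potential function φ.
Yes, F is conservative. φ = 5*y**2 - 4*exp(y) - 2*cos(x)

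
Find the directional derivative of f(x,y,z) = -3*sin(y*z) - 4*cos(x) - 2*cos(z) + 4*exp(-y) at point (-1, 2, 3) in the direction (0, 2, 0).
-9*cos(6) - 4*exp(-2)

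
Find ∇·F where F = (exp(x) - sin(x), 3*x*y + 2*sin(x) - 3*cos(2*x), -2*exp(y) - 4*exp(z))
3*x + exp(x) - 4*exp(z) - cos(x)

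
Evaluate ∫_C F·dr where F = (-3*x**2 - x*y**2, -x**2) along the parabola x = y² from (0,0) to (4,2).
-1376/15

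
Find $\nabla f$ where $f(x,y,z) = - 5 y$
(0, -5, 0)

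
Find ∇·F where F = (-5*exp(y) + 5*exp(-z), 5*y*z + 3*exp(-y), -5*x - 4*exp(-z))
5*z + 4*exp(-z) - 3*exp(-y)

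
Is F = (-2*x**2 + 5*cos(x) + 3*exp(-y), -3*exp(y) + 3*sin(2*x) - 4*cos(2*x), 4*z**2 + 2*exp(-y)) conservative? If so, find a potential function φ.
No, ∇×F = (-2*exp(-y), 0, 8*sin(2*x) + 6*cos(2*x) + 3*exp(-y)) ≠ 0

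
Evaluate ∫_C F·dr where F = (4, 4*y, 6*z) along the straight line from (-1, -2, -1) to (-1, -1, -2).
3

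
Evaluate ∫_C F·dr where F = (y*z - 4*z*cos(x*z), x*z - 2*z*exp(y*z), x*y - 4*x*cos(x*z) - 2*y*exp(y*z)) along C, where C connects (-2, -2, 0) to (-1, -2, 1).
-2*exp(-2) + 4*sin(1) + 4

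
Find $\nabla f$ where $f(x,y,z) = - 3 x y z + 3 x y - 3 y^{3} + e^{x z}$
(-3*y*z + 3*y + z*exp(x*z), -3*x*z + 3*x - 9*y**2, x*(-3*y + exp(x*z)))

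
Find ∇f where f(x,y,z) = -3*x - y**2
(-3, -2*y, 0)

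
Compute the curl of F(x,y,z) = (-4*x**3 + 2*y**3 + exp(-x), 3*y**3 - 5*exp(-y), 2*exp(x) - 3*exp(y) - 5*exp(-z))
(-3*exp(y), -2*exp(x), -6*y**2)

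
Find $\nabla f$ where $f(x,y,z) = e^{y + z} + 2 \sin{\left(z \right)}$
(0, exp(y + z), exp(y + z) + 2*cos(z))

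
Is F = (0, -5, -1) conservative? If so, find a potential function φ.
Yes, F is conservative. φ = -5*y - z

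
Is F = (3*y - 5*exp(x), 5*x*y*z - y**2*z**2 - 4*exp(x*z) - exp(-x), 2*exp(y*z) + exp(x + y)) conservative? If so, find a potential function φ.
No, ∇×F = (-5*x*y + 4*x*exp(x*z) + 2*y**2*z + 2*z*exp(y*z) + exp(x + y), -exp(x + y), 5*y*z - 4*z*exp(x*z) - 3 + exp(-x)) ≠ 0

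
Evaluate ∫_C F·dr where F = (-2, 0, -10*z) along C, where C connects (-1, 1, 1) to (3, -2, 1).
-8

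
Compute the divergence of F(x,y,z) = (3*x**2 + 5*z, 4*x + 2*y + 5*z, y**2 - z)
6*x + 1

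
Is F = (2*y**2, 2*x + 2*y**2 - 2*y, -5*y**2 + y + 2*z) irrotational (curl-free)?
No, ∇×F = (1 - 10*y, 0, 2 - 4*y)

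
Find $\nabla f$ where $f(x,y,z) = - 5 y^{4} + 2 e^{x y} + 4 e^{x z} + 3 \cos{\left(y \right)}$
(2*y*exp(x*y) + 4*z*exp(x*z), 2*x*exp(x*y) - 20*y**3 - 3*sin(y), 4*x*exp(x*z))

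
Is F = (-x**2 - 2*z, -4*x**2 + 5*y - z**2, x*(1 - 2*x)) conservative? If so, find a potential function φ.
No, ∇×F = (2*z, 4*x - 3, -8*x) ≠ 0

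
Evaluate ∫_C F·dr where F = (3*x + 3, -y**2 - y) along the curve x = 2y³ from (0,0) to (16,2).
1282/3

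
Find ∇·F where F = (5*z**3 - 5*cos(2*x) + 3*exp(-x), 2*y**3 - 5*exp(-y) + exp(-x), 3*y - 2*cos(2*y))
6*y**2 + 10*sin(2*x) + 5*exp(-y) - 3*exp(-x)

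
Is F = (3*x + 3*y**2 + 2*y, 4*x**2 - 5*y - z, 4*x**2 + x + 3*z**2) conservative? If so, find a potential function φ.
No, ∇×F = (1, -8*x - 1, 8*x - 6*y - 2) ≠ 0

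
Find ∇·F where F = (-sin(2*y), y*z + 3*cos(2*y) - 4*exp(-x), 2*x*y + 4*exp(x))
z - 6*sin(2*y)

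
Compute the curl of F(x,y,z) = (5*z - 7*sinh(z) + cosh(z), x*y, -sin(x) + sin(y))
(cos(y), cos(x) + sinh(z) - 7*cosh(z) + 5, y)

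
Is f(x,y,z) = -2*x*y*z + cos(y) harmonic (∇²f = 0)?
No, ∇²f = -cos(y)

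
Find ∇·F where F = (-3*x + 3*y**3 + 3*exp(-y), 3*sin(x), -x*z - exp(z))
-x - exp(z) - 3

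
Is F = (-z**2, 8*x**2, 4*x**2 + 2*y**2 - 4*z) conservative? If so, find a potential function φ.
No, ∇×F = (4*y, -8*x - 2*z, 16*x) ≠ 0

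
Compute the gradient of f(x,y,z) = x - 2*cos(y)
(1, 2*sin(y), 0)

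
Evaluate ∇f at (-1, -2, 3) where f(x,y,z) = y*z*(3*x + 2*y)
(-18, -33, 14)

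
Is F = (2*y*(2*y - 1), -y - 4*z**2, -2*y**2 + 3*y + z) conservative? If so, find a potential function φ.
No, ∇×F = (-4*y + 8*z + 3, 0, 2 - 8*y) ≠ 0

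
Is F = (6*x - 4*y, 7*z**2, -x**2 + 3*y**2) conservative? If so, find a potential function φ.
No, ∇×F = (6*y - 14*z, 2*x, 4) ≠ 0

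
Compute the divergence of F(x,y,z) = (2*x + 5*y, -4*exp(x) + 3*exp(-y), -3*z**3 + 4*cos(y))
-9*z**2 + 2 - 3*exp(-y)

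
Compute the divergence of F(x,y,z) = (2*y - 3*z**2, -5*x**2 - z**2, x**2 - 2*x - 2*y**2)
0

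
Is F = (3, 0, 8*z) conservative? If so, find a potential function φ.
Yes, F is conservative. φ = 3*x + 4*z**2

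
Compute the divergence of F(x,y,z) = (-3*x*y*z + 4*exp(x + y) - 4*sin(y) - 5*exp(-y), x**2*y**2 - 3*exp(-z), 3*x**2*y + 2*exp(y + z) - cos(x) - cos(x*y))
2*x**2*y - 3*y*z + 4*exp(x + y) + 2*exp(y + z)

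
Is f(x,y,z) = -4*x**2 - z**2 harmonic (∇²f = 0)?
No, ∇²f = -10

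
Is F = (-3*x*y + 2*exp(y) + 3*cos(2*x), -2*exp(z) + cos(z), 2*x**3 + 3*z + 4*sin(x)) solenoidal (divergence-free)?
No, ∇·F = -3*y - 6*sin(2*x) + 3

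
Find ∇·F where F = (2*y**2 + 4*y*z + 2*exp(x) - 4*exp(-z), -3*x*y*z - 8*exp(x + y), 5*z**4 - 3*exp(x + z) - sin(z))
-3*x*z + 20*z**3 + 2*exp(x) - 8*exp(x + y) - 3*exp(x + z) - cos(z)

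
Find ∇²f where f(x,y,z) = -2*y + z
0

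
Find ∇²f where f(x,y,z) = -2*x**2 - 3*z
-4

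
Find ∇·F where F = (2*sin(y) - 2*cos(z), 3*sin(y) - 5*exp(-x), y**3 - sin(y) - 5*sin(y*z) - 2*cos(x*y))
-5*y*cos(y*z) + 3*cos(y)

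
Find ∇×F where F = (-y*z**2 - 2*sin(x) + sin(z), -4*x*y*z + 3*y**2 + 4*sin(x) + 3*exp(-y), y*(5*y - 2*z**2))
(4*x*y + 10*y - 2*z**2, -2*y*z + cos(z), -4*y*z + z**2 + 4*cos(x))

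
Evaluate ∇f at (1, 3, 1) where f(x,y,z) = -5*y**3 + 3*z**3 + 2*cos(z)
(0, -135, 9 - 2*sin(1))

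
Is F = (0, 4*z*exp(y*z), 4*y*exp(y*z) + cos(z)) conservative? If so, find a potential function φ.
Yes, F is conservative. φ = 4*exp(y*z) + sin(z)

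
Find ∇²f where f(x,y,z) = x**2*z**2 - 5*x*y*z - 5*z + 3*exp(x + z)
2*x**2 + 2*z**2 + 6*exp(x + z)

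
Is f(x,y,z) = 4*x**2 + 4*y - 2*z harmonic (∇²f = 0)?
No, ∇²f = 8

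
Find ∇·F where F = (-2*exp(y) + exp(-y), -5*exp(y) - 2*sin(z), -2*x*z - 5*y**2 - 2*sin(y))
-2*x - 5*exp(y)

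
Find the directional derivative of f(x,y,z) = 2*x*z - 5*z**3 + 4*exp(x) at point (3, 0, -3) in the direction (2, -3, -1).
sqrt(14)*(117 + 8*exp(3))/14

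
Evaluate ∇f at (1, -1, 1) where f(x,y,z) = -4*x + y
(-4, 1, 0)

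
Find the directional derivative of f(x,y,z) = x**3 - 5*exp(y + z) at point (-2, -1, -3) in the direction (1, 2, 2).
4 - 20*exp(-4)/3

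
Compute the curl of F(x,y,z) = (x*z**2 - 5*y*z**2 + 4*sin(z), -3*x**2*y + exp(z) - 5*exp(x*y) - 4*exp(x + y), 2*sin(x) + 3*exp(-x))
(-exp(z), 2*x*z - 10*y*z - 2*cos(x) + 4*cos(z) + 3*exp(-x), -6*x*y - 5*y*exp(x*y) + 5*z**2 - 4*exp(x + y))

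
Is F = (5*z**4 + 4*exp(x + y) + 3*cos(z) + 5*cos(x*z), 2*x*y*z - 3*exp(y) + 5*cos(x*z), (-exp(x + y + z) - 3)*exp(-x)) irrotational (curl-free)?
No, ∇×F = (-2*x*y + 5*x*sin(x*z) - exp(y + z), -5*x*sin(x*z) + 20*z**3 - 3*sin(z) - 3*exp(-x), 2*y*z - 5*z*sin(x*z) - 4*exp(x + y))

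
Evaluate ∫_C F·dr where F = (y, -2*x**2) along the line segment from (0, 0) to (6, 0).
0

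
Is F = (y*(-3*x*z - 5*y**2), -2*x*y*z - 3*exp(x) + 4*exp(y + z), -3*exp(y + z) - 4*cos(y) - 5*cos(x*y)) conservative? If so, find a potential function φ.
No, ∇×F = (2*x*y + 5*x*sin(x*y) - 7*exp(y + z) + 4*sin(y), -y*(3*x + 5*sin(x*y)), 3*x*z + 15*y**2 - 2*y*z - 3*exp(x)) ≠ 0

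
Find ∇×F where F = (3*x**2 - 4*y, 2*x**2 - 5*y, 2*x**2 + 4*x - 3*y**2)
(-6*y, -4*x - 4, 4*x + 4)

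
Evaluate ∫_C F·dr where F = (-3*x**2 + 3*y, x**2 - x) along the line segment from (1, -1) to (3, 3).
-32/3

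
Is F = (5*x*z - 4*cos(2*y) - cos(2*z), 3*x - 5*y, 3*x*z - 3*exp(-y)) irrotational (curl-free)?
No, ∇×F = (3*exp(-y), 5*x - 3*z + 2*sin(2*z), 3 - 8*sin(2*y))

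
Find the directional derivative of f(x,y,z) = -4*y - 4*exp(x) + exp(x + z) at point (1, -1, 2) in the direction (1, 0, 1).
sqrt(2)*E*(-2 + exp(2))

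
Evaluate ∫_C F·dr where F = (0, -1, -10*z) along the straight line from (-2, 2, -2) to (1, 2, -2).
0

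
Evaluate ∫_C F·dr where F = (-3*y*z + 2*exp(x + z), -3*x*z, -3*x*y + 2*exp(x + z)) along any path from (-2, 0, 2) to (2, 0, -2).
0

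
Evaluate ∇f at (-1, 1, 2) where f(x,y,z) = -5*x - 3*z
(-5, 0, -3)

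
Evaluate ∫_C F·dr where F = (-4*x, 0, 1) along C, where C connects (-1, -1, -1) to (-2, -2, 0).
-5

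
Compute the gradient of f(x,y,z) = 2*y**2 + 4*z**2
(0, 4*y, 8*z)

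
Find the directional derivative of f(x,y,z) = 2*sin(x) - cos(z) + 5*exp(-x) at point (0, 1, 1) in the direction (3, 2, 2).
sqrt(17)*(-9 + 2*sin(1))/17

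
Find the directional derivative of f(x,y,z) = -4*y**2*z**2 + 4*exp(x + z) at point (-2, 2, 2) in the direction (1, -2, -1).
32*sqrt(6)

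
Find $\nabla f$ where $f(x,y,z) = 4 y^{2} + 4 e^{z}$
(0, 8*y, 4*exp(z))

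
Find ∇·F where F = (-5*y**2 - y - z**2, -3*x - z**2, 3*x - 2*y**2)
0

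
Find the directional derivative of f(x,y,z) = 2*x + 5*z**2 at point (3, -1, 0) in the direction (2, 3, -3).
2*sqrt(22)/11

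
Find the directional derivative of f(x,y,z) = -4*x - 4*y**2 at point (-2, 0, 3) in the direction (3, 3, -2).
-6*sqrt(22)/11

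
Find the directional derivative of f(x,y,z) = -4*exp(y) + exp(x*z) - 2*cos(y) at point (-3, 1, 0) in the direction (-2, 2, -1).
-8*E/3 + 1 + 4*sin(1)/3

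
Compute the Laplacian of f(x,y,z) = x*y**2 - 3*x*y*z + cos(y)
2*x - cos(y)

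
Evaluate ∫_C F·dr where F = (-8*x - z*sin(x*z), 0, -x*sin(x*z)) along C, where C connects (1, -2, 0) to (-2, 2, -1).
-13 + cos(2)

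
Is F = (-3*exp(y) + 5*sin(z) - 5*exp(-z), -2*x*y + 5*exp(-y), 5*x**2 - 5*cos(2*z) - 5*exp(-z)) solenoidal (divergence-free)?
No, ∇·F = -2*x + 10*sin(2*z) + 5*exp(-z) - 5*exp(-y)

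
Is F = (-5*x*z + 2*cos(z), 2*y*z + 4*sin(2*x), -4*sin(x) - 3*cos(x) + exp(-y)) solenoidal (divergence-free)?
No, ∇·F = -3*z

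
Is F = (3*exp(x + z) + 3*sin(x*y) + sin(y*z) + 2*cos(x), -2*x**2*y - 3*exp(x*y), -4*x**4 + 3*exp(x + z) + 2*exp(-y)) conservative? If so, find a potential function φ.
No, ∇×F = (-2*exp(-y), 16*x**3 + y*cos(y*z), -4*x*y - 3*x*cos(x*y) - 3*y*exp(x*y) - z*cos(y*z)) ≠ 0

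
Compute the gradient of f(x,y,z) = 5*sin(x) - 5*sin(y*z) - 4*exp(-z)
(5*cos(x), -5*z*cos(y*z), -5*y*cos(y*z) + 4*exp(-z))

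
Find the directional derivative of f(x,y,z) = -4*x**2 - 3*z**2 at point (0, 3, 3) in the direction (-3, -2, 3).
-27*sqrt(22)/11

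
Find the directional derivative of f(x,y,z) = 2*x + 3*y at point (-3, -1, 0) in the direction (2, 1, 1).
7*sqrt(6)/6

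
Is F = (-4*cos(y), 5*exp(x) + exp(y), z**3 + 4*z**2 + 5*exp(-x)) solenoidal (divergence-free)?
No, ∇·F = 3*z**2 + 8*z + exp(y)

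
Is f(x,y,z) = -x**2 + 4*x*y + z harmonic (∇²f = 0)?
No, ∇²f = -2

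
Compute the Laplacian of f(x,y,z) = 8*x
0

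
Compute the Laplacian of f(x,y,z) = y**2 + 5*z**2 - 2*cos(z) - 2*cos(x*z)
2*x**2*cos(x*z) + 2*z**2*cos(x*z) + 2*cos(z) + 12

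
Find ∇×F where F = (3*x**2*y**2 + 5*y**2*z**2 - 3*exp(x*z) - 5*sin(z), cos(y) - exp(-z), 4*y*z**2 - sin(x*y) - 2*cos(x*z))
(-x*cos(x*y) + 4*z**2 - exp(-z), -3*x*exp(x*z) + 10*y**2*z + y*cos(x*y) - 2*z*sin(x*z) - 5*cos(z), 2*y*(-3*x**2 - 5*z**2))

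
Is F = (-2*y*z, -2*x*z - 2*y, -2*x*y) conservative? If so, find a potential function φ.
Yes, F is conservative. φ = y*(-2*x*z - y)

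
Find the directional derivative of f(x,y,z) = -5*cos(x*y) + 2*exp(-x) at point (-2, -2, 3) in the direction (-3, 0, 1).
3*sqrt(10)*(5*sin(4) + exp(2))/5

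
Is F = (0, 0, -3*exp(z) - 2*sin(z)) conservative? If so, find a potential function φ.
Yes, F is conservative. φ = -3*exp(z) + 2*cos(z)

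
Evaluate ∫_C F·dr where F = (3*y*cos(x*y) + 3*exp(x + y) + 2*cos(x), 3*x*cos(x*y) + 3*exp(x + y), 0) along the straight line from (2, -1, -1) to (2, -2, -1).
-3*E - 3*sin(4) + 3*sin(2) + 3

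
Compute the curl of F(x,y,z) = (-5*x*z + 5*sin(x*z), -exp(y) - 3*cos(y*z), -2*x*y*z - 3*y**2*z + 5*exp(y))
(-2*x*z - 6*y*z - 3*y*sin(y*z) + 5*exp(y), 5*x*cos(x*z) - 5*x + 2*y*z, 0)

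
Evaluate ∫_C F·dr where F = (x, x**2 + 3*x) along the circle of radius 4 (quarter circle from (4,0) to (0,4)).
104/3 + 12*pi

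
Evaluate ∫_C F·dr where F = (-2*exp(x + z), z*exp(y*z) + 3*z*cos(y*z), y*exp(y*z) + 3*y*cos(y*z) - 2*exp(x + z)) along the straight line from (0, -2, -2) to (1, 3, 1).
-exp(4) - 2*exp(2) + 2*exp(-2) + 3*sin(3) - 3*sin(4) + exp(3)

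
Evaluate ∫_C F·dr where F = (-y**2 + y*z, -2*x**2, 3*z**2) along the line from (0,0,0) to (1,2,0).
-8/3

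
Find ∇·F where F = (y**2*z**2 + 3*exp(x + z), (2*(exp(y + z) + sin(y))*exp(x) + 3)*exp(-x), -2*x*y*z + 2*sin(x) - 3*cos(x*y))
-2*x*y + 3*exp(x + z) + 2*exp(y + z) + 2*cos(y)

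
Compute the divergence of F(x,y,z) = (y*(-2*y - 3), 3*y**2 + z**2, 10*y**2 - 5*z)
6*y - 5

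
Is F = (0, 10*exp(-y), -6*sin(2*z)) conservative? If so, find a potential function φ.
Yes, F is conservative. φ = 3*cos(2*z) - 10*exp(-y)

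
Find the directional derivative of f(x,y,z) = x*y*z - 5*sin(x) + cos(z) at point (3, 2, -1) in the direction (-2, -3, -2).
sqrt(17)*(10*cos(3) - 2*sin(1) + 1)/17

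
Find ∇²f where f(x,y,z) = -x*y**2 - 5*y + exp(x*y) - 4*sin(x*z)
4*x**2*sin(x*z) + x*(x*exp(x*y) - 2) + y**2*exp(x*y) + 4*z**2*sin(x*z)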